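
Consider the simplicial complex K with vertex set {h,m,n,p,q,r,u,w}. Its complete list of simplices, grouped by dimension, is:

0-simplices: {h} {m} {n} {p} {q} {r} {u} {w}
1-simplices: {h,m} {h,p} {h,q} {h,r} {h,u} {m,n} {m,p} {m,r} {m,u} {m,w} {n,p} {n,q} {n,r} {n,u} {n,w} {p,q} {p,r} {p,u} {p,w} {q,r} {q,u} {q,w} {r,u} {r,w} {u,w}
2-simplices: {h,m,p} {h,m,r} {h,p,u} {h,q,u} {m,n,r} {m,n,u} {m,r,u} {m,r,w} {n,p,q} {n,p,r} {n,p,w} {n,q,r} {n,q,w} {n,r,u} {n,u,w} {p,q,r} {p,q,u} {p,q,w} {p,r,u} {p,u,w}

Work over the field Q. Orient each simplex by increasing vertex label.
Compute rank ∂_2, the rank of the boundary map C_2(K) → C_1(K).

rank∂_2=16

n_0=8 n_1=25 n_2=20  [Q]
∂1: piv[hm,hp,hq,hr,hu,mn,mw] rk=7  ker:mp,mr,mu,np,nq,nr,nu,nw,pq,pr,pu,pw,qr,qu,qw,ru,rw,uw
∂2: piv[hmp,hmr,hpu,hqu,mnr,mnu,mru,mrw,npq,npr,npw,nqr,nqw,nuw,pqu,pru] rk=16  ker:nru,pqr,pqw,puw
rk∂_2=16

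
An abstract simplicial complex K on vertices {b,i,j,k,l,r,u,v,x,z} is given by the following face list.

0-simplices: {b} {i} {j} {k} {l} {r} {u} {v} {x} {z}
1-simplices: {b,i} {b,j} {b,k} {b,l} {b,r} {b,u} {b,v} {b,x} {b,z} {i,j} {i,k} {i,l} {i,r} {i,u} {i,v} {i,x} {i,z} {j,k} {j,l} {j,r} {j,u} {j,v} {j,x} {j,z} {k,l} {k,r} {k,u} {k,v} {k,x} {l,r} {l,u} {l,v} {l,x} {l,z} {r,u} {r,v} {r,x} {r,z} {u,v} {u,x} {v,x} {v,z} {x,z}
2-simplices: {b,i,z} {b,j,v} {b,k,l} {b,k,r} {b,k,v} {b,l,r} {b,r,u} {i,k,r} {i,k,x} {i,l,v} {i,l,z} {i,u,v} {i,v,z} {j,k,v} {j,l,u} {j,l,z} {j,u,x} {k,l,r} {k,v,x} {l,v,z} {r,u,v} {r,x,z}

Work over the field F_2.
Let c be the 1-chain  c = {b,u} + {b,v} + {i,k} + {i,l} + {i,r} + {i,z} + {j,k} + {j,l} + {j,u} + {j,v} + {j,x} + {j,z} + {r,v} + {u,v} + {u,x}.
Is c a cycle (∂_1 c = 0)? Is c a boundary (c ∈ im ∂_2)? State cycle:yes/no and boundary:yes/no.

cycle:yes boundary:yes

n_0=10 n_1=43 n_2=22  [Z2]
∂1: piv[bi,bj,bk,bl,br,bu,bv,bx,bz] rk=9  ker:ij,ik,il,ir,iu,iv,ix,iz,jk,jl,jr,ju,jv,jx,jz,kl,kr,ku,kv,kx,lr,lu,lv,lx,lz,ru,rv,rx,rz,uv,ux,vx,vz,xz
∂2: piv[biz,bjv,bkl,bkr,bkv,blr,bru,ikr,ikx,ilv,ilz,iuv,ivz,jkv,jlu,jlz,jux,kvx,ruv,rxz] rk=20  ker:klr,lvz
∂1c = 0
c vs im∂2: reduces to 0 ⇒ boundary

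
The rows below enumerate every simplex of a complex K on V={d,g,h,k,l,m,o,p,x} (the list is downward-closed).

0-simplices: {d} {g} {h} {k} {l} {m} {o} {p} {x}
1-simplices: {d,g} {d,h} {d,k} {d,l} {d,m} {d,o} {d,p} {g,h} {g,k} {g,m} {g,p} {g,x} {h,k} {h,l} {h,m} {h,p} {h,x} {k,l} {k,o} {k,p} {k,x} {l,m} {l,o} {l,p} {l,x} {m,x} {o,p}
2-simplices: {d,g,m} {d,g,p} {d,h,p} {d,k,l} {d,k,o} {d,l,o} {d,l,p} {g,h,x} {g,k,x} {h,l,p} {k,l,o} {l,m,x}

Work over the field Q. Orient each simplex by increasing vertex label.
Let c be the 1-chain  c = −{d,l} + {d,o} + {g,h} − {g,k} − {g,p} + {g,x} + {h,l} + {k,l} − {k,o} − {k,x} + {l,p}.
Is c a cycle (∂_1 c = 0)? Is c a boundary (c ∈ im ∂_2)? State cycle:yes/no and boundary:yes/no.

cycle:yes boundary:no

n_0=9 n_1=27 n_2=12  [Q]
∂1: piv[dg,dh,dk,dl,dm,do,dp,gx] rk=8  ker:gh,gk,gm,gp,hk,hl,hm,hp,hx,kl,ko,kp,kx,lm,lo,lp,lx,mx,op
∂2: piv[dgm,dgp,dhp,dkl,dko,dlo,dlp,ghx,gkx,hlp,lmx] rk=11  ker:klo
∂1c = 0
c vs im∂2: residual ≠ 0 ⇒ not boundary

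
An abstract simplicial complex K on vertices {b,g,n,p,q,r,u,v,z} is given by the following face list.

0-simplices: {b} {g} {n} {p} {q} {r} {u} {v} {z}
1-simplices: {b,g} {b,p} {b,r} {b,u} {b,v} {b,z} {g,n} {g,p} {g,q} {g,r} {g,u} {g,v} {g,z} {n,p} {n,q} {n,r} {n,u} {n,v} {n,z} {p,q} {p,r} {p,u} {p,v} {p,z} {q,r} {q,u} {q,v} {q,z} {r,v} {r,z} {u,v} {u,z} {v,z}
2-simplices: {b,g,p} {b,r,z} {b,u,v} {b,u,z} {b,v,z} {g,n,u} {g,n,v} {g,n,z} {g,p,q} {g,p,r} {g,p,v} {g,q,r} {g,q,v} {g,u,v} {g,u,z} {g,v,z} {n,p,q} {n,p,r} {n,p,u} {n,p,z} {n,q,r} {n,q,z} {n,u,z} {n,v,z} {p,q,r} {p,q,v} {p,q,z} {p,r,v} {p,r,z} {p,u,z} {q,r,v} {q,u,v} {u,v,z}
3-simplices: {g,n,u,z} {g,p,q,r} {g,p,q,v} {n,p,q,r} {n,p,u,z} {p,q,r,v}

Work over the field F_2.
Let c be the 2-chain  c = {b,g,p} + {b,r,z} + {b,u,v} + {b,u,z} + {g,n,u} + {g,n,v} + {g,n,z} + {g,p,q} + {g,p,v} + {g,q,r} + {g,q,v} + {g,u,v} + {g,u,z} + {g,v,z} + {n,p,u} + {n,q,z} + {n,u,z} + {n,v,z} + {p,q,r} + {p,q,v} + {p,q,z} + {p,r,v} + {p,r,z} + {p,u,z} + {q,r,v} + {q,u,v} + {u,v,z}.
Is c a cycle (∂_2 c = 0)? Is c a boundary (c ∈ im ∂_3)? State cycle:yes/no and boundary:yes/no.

cycle:no boundary:no

n_0=9 n_1=33 n_2=33 n_3=6  [Z2]
∂1: piv[bg,bp,br,bu,bv,bz,gn,gq] rk=8  ker:gp,gr,gu,gv,gz,np,nq,nr,nu,nv,nz,pq,pr,pu,pv,pz,qr,qu,qv,qz,rv,rz,uv,uz,vz
∂2: piv[bgp,brz,buv,buz,bvz,gnu,gnv,gnz,gpq,gpr,gpv,gqr,gqv,guv,guz,npq,npr,npu,npz,nqz,prv,prz,quv] rk=23  ker:gvz,nqr,nuz,nvz,pqr,pqv,pqz,puz,qrv,uvz
∂3: piv[gnuz,gpqr,gpqv,npqr,npuz,pqrv] rk=6
∂2c = {b,g} + {b,p} + {b,r} + {b,v} + {g,n} + {g,p} + {g,q} + {g,r} + {g,u} + {g,v} + {g,z} + {n,p} + {n,q} + {n,u} + {p,r} + {p,v} + {p,z} + {q,r} + {q,u} + {u,z} + {v,z}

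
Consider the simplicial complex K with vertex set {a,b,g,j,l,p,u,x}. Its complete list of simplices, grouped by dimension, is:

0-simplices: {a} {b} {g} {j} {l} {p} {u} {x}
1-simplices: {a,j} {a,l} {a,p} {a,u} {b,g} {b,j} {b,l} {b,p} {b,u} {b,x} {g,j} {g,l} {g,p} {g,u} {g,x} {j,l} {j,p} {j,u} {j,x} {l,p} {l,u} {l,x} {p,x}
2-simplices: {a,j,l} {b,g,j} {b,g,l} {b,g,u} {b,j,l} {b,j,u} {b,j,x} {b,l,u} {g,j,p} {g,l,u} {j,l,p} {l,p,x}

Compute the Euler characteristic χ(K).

χ(K)=-3

n_0=8 n_1=23 n_2=12
χ=+8−23+12=-3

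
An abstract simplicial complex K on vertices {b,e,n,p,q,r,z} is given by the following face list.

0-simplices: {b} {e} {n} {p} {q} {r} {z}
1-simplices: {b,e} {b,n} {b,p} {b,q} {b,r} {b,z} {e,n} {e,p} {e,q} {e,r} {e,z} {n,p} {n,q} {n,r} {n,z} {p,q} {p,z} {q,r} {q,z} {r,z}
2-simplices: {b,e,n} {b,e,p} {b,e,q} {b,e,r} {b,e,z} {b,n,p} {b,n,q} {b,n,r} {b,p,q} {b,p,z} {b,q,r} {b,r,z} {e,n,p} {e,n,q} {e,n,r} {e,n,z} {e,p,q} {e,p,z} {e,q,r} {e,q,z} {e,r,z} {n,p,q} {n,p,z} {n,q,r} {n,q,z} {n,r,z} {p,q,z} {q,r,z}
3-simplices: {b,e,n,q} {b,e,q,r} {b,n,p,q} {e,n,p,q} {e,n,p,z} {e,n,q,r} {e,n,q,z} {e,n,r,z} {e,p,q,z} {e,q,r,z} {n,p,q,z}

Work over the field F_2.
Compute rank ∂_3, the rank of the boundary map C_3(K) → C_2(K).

n_0=7 n_1=20 n_2=28 n_3=11  [Z2]
∂1: piv[be,bn,bp,bq,br,bz] rk=6  ker:en,ep,eq,er,ez,np,nq,nr,nz,pq,pz,qr,qz,rz
∂2: piv[ben,bep,beq,ber,bez,bnp,bnq,bnr,bpq,bpz,bqr,brz,enz,eqz] rk=14  ker:enp,enq,enr,epq,epz,eqr,erz,npq,npz,nqr,nqz,nrz,pqz,qrz
∂3: piv[benq,beqr,bnpq,enpq,enpz,enqr,enqz,enrz,epqz,eqrz] rk=10  ker:npqz
rk∂_3=10

rank∂_3=10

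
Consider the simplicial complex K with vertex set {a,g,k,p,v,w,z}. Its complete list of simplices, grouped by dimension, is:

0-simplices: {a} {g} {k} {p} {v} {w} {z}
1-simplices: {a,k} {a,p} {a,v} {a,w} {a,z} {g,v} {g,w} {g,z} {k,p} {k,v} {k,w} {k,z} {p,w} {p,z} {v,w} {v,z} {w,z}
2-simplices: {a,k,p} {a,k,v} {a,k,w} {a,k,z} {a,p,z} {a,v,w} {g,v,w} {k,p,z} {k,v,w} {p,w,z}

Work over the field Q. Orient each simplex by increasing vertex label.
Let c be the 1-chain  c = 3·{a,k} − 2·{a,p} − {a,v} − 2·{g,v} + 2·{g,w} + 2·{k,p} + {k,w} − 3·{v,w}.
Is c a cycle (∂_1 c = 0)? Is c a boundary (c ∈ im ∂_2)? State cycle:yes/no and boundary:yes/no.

cycle:yes boundary:yes

n_0=7 n_1=17 n_2=10  [Q]
∂1: piv[ak,ap,av,aw,az,gv] rk=6  ker:gw,gz,kp,kv,kw,kz,pw,pz,vw,vz,wz
∂2: piv[akp,akv,akw,akz,apz,avw,gvw,pwz] rk=8  ker:kpz,kvw
∂1c = 0
c vs im∂2: reduces to 0 ⇒ boundary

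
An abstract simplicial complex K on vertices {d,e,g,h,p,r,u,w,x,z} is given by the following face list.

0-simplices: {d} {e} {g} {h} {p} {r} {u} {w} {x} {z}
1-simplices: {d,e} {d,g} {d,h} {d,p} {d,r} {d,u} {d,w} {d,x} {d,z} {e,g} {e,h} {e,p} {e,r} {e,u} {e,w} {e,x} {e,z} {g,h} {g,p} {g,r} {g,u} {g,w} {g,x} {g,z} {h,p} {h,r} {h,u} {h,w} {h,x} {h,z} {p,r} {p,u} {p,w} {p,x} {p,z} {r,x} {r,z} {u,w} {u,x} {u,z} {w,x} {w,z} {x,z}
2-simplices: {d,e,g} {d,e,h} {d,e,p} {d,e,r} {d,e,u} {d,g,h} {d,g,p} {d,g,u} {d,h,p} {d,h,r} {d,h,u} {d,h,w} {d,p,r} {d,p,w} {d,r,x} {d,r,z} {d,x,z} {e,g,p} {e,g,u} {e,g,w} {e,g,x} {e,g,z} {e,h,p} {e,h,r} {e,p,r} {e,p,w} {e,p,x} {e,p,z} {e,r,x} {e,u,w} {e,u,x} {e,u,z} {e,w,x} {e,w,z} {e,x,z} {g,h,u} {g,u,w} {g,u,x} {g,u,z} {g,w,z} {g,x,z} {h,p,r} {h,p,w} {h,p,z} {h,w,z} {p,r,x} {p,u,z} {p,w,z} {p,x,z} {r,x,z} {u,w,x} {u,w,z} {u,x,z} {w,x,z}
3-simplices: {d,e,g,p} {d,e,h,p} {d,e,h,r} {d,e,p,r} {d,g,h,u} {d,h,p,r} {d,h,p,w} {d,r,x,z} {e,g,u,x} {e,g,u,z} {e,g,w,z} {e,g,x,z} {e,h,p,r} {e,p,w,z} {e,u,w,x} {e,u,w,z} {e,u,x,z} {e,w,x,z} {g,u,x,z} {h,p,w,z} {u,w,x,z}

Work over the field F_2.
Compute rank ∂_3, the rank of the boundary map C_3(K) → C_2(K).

n_0=10 n_1=43 n_2=54 n_3=21  [Z2]
∂1: piv[de,dg,dh,dp,dr,du,dw,dx,dz] rk=9  ker:eg,eh,ep,er,eu,ew,ex,ez,gh,gp,gr,gu,gw,gx,gz,hp,hr,hu,hw,hx,hz,pr,pu,pw,px,pz,rx,rz,uw,ux,uz,wx,wz,xz
∂2: piv[deg,deh,dep,der,deu,dgh,dgp,dgu,dhp,dhr,dhu,dhw,dpr,dpw,drx,drz,dxz,egw,egx,egz,epw,epx,epz,erx,euw,eux,euz,ewx,ewz,exz,hpz,puz] rk=32  ker:egp,egu,ehp,ehr,epr,ghu,guw,gux,guz,gwz,gxz,hpr,hpw,hwz,prx,pwz,pxz,rxz,uwx,uwz,uxz,wxz
∂3: piv[degp,dehp,dehr,depr,dghu,dhpr,dhpw,drxz,egux,eguz,egwz,egxz,epwz,euwx,euwz,euxz,ewxz,hpwz] rk=18  ker:ehpr,guxz,uwxz
rk∂_3=18

rank∂_3=18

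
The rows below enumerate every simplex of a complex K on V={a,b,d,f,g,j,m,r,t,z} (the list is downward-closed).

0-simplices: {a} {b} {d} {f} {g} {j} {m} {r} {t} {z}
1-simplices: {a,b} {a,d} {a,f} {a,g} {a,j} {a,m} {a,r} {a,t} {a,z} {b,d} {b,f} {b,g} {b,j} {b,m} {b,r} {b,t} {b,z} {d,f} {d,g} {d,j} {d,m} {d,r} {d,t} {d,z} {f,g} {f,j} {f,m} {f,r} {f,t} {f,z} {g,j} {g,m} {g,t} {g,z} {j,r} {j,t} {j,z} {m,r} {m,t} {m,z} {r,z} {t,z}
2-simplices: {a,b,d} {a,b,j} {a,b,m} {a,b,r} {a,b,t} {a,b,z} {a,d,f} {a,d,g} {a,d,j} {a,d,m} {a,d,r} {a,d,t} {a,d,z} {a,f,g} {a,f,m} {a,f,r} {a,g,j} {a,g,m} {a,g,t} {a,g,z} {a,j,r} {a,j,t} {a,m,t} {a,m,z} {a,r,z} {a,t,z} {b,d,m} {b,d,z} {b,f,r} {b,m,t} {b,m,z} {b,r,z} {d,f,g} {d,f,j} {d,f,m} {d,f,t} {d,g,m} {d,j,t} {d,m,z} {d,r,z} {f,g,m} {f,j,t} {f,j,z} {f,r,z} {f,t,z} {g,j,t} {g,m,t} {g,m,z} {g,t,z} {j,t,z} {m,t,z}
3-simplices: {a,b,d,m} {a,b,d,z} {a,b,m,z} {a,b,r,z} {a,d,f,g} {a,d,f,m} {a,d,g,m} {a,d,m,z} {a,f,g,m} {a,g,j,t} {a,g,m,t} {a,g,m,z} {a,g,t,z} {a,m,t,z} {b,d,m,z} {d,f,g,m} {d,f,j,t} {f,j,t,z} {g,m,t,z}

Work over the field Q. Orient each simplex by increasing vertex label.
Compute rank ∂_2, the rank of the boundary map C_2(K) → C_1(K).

n_0=10 n_1=42 n_2=51 n_3=19  [Q]
∂1: piv[ab,ad,af,ag,aj,am,ar,at,az] rk=9  ker:bd,bf,bg,bj,bm,br,bt,bz,df,dg,dj,dm,dr,dt,dz,fg,fj,fm,fr,ft,fz,gj,gm,gt,gz,jr,jt,jz,mr,mt,mz,rz,tz
∂2: piv[abd,abj,abm,abr,abt,abz,adf,adg,adj,adm,adr,adt,adz,afg,afm,afr,agj,agm,agt,agz,ajr,ajt,amt,amz,arz,atz,bfr,dfj,dft,fjz,frz] rk=31  ker:bdm,bdz,bmt,bmz,brz,dfg,dfm,dgm,djt,dmz,drz,fgm,fjt,ftz,gjt,gmt,gmz,gtz,jtz,mtz
∂3: piv[abdm,abdz,abmz,abrz,adfg,adfm,adgm,admz,afgm,agjt,agmt,agmz,agtz,amtz,dfjt,fjtz] rk=16  ker:bdmz,dfgm,gmtz
rk∂_2=31

rank∂_2=31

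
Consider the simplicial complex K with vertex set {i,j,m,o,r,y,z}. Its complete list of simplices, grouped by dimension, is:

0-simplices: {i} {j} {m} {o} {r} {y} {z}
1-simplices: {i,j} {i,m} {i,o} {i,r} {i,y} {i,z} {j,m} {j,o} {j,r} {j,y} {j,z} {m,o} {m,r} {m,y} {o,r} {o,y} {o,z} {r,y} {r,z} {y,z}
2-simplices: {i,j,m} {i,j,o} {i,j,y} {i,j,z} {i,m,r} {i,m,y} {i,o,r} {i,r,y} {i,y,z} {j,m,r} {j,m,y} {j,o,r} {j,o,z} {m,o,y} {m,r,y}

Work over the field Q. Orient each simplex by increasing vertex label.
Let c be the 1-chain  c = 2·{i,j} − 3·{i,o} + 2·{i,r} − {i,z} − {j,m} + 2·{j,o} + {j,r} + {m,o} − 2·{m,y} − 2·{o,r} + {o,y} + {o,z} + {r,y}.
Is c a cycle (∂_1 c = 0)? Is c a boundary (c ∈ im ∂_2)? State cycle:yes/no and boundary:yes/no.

n_0=7 n_1=20 n_2=15  [Q]
∂1: piv[ij,im,io,ir,iy,iz] rk=6  ker:jm,jo,jr,jy,jz,mo,mr,my,or,oy,oz,ry,rz,yz
∂2: piv[ijm,ijo,ijy,ijz,imr,imy,ior,iry,iyz,jmr,joz,moy] rk=12  ker:jmy,jor,mry
∂1c = 0
c vs im∂2: reduces to 0 ⇒ boundary

cycle:yes boundary:yes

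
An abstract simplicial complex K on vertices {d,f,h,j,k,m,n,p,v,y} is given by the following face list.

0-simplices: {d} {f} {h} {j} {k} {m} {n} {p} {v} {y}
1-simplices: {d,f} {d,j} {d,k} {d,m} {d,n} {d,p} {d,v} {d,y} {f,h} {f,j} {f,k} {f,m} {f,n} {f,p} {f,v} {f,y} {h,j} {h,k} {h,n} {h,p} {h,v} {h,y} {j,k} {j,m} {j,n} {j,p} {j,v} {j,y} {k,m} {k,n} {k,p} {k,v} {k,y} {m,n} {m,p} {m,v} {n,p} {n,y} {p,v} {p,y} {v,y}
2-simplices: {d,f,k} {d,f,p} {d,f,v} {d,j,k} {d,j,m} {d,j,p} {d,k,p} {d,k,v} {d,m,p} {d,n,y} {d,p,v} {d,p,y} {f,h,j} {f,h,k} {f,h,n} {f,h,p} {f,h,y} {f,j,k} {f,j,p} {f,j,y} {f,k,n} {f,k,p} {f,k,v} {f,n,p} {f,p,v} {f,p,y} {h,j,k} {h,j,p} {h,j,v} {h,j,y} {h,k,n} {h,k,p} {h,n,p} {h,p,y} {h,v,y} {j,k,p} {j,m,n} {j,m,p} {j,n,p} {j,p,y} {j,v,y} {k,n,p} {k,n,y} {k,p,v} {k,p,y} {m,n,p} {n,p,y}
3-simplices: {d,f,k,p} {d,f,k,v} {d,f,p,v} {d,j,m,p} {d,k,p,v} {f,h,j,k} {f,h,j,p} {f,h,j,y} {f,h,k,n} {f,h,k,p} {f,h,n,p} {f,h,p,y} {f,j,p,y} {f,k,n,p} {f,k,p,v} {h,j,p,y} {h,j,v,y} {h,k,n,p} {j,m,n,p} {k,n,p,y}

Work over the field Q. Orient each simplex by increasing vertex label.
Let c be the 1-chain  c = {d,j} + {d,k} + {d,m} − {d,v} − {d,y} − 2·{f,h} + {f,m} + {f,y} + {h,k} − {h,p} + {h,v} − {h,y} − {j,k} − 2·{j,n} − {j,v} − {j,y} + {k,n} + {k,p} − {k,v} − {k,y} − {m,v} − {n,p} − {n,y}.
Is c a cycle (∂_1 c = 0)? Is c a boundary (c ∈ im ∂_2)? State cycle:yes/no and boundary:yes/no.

n_0=10 n_1=41 n_2=47 n_3=20  [Q]
∂1: piv[df,dj,dk,dm,dn,dp,dv,dy,fh] rk=9  ker:fj,fk,fm,fn,fp,fv,fy,hj,hk,hn,hp,hv,hy,jk,jm,jn,jp,jv,jy,km,kn,kp,kv,ky,mn,mp,mv,np,ny,pv,py,vy
∂2: piv[dfk,dfp,dfv,djk,djm,djp,dkp,dkv,dmp,dny,dpv,dpy,fhj,fhk,fhn,fhp,fhy,fjk,fjy,fkn,fnp,fpy,hjv,hvy,jmn,jnp,kny,kpy] rk=28  ker:fjp,fkp,fkv,fpv,hjk,hjp,hjy,hkn,hkp,hnp,hpy,jkp,jmp,jpy,jvy,knp,kpv,mnp,npy
∂3: piv[dfkp,dfkv,dfpv,djmp,dkpv,fhjk,fhjp,fhjy,fhkn,fhkp,fhnp,fhpy,fjpy,fknp,hjvy,jmnp,knpy] rk=17  ker:fkpv,hjpy,hknp
∂1c = −{d} − 2·{h} + 6·{j} + {k} + 3·{m} + {n} − {p} − 3·{v} − 4·{y}

cycle:no boundary:no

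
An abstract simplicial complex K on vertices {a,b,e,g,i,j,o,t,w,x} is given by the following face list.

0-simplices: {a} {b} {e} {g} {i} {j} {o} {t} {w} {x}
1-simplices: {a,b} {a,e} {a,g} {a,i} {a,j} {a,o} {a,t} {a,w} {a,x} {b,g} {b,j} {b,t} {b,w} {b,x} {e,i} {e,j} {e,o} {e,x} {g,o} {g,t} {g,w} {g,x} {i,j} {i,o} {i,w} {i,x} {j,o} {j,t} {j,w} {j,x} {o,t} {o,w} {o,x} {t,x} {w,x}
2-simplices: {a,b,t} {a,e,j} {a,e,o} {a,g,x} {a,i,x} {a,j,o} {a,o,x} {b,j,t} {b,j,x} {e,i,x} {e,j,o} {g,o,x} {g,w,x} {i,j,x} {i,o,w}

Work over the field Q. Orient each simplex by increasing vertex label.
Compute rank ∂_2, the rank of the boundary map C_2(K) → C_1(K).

n_0=10 n_1=35 n_2=15  [Q]
∂1: piv[ab,ae,ag,ai,aj,ao,at,aw,ax] rk=9  ker:bg,bj,bt,bw,bx,ei,ej,eo,ex,go,gt,gw,gx,ij,io,iw,ix,jo,jt,jw,jx,ot,ow,ox,tx,wx
∂2: piv[abt,aej,aeo,agx,aix,ajo,aox,bjt,bjx,eix,gox,gwx,ijx,iow] rk=14  ker:ejo
rk∂_2=14

rank∂_2=14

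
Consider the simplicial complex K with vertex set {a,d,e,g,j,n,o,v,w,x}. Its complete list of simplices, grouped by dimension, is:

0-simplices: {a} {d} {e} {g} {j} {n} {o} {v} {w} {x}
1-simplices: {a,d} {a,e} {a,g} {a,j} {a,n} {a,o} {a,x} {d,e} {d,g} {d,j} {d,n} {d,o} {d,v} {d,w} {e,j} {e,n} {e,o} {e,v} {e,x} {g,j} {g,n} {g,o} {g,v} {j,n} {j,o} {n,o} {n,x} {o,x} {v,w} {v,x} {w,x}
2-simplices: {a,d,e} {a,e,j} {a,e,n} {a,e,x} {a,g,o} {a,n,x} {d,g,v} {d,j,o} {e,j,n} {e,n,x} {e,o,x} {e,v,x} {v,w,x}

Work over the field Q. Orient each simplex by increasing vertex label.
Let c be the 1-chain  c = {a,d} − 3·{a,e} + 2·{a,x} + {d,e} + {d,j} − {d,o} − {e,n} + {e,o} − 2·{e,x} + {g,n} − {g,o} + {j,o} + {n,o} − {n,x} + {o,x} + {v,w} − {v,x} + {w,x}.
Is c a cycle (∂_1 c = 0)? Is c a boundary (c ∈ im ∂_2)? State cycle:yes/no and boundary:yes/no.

n_0=10 n_1=31 n_2=13  [Q]
∂1: piv[ad,ae,ag,aj,an,ao,ax,dv,dw] rk=9  ker:de,dg,dj,dn,do,ej,en,eo,ev,ex,gj,gn,go,gv,jn,jo,no,nx,ox,vw,vx,wx
∂2: piv[ade,aej,aen,aex,ago,anx,dgv,djo,ejn,eox,evx,vwx] rk=12  ker:enx
∂1c = 0
c vs im∂2: residual ≠ 0 ⇒ not boundary

cycle:yes boundary:no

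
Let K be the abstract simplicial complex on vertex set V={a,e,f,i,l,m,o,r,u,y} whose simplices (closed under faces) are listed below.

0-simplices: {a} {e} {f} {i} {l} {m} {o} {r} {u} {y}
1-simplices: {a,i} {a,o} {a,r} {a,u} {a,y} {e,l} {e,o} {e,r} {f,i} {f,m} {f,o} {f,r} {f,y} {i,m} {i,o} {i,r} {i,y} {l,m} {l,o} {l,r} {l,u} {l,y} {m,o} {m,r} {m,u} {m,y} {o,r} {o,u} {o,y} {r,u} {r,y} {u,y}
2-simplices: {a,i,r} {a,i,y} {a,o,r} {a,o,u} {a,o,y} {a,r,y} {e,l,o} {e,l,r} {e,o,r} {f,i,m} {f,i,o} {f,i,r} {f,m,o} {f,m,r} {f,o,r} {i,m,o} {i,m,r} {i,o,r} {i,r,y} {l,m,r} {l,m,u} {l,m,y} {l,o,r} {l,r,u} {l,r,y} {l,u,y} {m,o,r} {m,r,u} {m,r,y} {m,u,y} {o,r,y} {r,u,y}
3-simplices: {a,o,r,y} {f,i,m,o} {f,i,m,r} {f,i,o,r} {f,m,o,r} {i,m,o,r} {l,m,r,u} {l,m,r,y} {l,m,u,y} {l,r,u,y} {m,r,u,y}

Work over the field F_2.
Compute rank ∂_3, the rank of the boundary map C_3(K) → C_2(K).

n_0=10 n_1=32 n_2=32 n_3=11  [Z2]
∂1: piv[ai,ao,ar,au,ay,el,eo,fi,fm] rk=9  ker:er,fo,fr,fy,im,io,ir,iy,lm,lo,lr,lu,ly,mo,mr,mu,my,or,ou,oy,ru,ry,uy
∂2: piv[air,aiy,aor,aou,aoy,ary,elo,elr,eor,fim,fio,fir,fmo,fmr,for,lmr,lmu,lmy,lru,lry,luy] rk=21  ker:imo,imr,ior,iry,lor,mor,mru,mry,muy,ory,ruy
∂3: piv[aory,fimo,fimr,fior,fmor,lmru,lmry,lmuy,lruy] rk=9  ker:imor,mruy
rk∂_3=9

rank∂_3=9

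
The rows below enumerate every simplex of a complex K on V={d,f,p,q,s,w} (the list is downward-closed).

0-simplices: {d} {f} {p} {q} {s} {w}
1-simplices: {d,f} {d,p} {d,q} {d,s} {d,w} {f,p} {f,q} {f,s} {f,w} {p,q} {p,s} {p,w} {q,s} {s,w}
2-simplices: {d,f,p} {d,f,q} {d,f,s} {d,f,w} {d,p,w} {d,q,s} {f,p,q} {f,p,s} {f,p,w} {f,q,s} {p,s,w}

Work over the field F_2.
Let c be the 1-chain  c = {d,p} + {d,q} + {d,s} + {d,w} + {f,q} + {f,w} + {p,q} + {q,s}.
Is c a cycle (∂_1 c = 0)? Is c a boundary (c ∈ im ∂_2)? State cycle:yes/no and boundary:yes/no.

cycle:yes boundary:yes

n_0=6 n_1=14 n_2=11  [Z2]
∂1: piv[df,dp,dq,ds,dw] rk=5  ker:fp,fq,fs,fw,pq,ps,pw,qs,sw
∂2: piv[dfp,dfq,dfs,dfw,dpw,dqs,fpq,fps,psw] rk=9  ker:fpw,fqs
∂1c = 0
c vs im∂2: reduces to 0 ⇒ boundary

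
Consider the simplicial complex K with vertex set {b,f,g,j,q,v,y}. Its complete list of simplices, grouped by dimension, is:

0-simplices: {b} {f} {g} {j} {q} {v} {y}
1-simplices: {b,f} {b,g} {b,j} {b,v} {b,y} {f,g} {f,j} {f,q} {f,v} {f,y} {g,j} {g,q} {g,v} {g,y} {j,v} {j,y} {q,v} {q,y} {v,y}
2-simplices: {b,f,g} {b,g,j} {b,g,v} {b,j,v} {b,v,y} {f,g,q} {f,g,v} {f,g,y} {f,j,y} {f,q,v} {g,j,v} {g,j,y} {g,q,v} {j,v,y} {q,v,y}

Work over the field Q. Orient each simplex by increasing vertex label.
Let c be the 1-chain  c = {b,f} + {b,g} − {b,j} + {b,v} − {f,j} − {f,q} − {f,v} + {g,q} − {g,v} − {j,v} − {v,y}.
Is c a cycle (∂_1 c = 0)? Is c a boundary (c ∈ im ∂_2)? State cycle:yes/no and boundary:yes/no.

n_0=7 n_1=19 n_2=15  [Q]
∂1: piv[bf,bg,bj,bv,by,fq] rk=6  ker:fg,fj,fv,fy,gj,gq,gv,gy,jv,jy,qv,qy,vy
∂2: piv[bfg,bgj,bgv,bjv,bvy,fgq,fgv,fgy,fjy,fqv,gjy,jvy,qvy] rk=13  ker:gjv,gqv
∂1c = −2·{b} + 4·{f} + {g} − {j} − {v} − {y}

cycle:no boundary:no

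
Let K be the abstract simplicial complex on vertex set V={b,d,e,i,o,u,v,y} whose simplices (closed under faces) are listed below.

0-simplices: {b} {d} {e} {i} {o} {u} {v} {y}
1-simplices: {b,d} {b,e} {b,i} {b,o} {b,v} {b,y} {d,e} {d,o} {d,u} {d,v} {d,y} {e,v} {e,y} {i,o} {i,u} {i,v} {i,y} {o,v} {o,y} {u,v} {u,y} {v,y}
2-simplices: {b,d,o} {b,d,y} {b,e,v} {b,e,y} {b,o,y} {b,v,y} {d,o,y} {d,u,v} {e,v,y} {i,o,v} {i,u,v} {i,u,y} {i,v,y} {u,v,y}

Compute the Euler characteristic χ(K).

n_0=8 n_1=22 n_2=14
χ=+8−22+14=0

χ(K)=0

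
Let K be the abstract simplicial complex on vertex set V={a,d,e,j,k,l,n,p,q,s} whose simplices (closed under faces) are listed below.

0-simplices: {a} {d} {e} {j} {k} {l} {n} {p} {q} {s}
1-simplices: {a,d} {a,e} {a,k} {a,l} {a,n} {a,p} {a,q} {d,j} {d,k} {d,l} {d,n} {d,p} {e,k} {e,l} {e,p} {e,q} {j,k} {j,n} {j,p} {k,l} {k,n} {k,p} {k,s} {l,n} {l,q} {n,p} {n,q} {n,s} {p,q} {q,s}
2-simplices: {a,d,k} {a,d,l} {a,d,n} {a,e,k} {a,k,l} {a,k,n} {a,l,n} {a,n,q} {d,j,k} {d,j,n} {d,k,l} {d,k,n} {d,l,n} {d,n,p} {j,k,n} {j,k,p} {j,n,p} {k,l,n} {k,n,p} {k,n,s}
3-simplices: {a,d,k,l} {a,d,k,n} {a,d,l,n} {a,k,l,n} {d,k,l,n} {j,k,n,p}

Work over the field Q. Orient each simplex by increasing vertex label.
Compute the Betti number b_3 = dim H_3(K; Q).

b_3=1

n_0=10 n_1=30 n_2=20 n_3=6  [Q]
∂1: piv[ad,ae,ak,al,an,ap,aq,dj,ks] rk=9  ker:dk,dl,dn,dp,ek,el,ep,eq,jk,jn,jp,kl,kn,kp,ln,lq,np,nq,ns,pq,qs
∂2: piv[adk,adl,adn,aek,akl,akn,aln,anq,djk,djn,dnp,jkp,jnp,kns] rk=14  ker:dkl,dkn,dln,jkn,kln,knp
∂3: piv[adkl,adkn,adln,akln,jknp] rk=5  ker:dkln
b_3=(6−5)−0=1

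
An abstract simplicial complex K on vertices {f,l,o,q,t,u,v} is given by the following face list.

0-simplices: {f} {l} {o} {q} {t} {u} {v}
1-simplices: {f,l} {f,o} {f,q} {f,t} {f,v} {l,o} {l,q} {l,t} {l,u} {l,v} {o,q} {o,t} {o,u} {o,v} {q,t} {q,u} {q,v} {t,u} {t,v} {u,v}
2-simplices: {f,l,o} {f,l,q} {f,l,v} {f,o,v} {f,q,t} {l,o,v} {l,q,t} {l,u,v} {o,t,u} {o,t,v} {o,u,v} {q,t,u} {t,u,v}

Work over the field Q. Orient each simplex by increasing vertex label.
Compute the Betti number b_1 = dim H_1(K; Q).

b_1=3

n_0=7 n_1=20 n_2=13  [Q]
∂1: piv[fl,fo,fq,ft,fv,lu] rk=6  ker:lo,lq,lt,lv,oq,ot,ou,ov,qt,qu,qv,tu,tv,uv
∂2: piv[flo,flq,flv,fov,fqt,lqt,luv,otu,otv,ouv,qtu] rk=11  ker:lov,tuv
b_1=(20−6)−11=3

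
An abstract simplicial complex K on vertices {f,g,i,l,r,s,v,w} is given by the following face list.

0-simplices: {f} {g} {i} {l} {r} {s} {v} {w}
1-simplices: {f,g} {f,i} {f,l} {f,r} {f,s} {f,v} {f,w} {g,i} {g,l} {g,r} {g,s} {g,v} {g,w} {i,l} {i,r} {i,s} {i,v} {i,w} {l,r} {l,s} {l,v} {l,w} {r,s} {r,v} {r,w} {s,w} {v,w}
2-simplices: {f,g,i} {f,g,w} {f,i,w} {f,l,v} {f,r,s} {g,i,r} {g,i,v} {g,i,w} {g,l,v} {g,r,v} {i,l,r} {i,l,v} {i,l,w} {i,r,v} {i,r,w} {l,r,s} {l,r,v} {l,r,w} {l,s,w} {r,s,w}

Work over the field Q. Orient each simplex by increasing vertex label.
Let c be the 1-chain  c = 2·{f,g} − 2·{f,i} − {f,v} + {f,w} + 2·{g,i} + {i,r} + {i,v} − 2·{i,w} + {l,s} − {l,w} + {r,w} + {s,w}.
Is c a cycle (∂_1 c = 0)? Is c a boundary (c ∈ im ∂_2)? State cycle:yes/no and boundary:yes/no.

cycle:yes boundary:no

n_0=8 n_1=27 n_2=20  [Q]
∂1: piv[fg,fi,fl,fr,fs,fv,fw] rk=7  ker:gi,gl,gr,gs,gv,gw,il,ir,is,iv,iw,lr,ls,lv,lw,rs,rv,rw,sw,vw
∂2: piv[fgi,fgw,fiw,flv,frs,gir,giv,glv,grv,ilr,ilv,ilw,irw,lrs,lsw] rk=15  ker:giw,irv,lrv,lrw,rsw
∂1c = 0
c vs im∂2: residual ≠ 0 ⇒ not boundary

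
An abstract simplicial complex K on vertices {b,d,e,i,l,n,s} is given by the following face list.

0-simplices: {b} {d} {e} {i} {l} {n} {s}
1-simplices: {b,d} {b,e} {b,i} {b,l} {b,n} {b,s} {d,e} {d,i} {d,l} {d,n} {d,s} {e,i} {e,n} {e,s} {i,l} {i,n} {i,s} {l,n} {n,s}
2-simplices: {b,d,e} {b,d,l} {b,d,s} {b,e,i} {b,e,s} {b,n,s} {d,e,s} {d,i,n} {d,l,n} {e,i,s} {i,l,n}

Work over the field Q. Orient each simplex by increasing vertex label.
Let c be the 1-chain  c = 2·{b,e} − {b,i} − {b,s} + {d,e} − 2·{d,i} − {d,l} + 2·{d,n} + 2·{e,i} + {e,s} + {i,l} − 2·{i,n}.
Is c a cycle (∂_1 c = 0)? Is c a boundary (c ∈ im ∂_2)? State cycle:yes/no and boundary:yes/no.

cycle:yes boundary:no

n_0=7 n_1=19 n_2=11  [Q]
∂1: piv[bd,be,bi,bl,bn,bs] rk=6  ker:de,di,dl,dn,ds,ei,en,es,il,in,is,ln,ns
∂2: piv[bde,bdl,bds,bei,bes,bns,din,dln,eis,iln] rk=10  ker:des
∂1c = 0
c vs im∂2: residual ≠ 0 ⇒ not boundary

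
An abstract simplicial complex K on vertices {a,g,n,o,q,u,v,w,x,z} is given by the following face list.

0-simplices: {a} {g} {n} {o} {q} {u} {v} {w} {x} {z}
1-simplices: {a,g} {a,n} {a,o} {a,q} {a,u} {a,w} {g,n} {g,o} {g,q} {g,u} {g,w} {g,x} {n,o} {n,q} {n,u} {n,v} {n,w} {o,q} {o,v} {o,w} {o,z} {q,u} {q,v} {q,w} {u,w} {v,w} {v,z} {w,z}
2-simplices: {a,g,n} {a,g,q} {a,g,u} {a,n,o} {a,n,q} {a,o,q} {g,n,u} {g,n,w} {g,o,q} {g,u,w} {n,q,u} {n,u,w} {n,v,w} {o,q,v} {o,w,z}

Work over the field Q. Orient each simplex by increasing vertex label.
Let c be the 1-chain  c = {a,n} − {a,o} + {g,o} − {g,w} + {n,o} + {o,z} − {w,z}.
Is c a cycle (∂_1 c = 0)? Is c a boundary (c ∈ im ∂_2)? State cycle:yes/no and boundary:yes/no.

cycle:yes boundary:no

n_0=10 n_1=28 n_2=15  [Q]
∂1: piv[ag,an,ao,aq,au,aw,gx,nv,oz] rk=9  ker:gn,go,gq,gu,gw,no,nq,nu,nw,oq,ov,ow,qu,qv,qw,uw,vw,vz,wz
∂2: piv[agn,agq,agu,ano,anq,aoq,gnu,gnw,goq,guw,nqu,nvw,oqv,owz] rk=14  ker:nuw
∂1c = 0
c vs im∂2: residual ≠ 0 ⇒ not boundary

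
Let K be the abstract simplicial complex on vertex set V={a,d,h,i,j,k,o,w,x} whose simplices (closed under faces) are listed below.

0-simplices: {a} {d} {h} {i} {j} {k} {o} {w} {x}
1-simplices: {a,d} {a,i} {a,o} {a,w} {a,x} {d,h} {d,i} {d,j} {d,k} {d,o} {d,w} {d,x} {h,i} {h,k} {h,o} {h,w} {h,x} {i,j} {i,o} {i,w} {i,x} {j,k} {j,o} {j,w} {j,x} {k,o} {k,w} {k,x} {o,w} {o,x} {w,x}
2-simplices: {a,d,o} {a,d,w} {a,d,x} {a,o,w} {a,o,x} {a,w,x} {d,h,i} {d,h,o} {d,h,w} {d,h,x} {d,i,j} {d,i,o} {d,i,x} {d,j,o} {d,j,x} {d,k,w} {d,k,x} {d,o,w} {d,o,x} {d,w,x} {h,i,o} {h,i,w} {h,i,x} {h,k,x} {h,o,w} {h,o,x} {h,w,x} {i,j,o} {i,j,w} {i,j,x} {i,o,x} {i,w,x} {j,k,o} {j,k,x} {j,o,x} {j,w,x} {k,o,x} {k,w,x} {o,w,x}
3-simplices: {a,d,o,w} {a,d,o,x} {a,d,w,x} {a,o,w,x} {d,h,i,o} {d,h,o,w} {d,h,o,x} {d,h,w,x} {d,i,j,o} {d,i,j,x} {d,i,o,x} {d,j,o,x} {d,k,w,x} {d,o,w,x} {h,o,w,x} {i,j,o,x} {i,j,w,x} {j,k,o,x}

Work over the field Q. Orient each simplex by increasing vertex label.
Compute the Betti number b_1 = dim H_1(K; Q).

b_1=1

n_0=9 n_1=31 n_2=39 n_3=18  [Q]
∂1: piv[ad,ai,ao,aw,ax,dh,dj,dk] rk=8  ker:di,do,dw,dx,hi,hk,ho,hw,hx,ij,io,iw,ix,jk,jo,jw,jx,ko,kw,kx,ow,ox,wx
∂2: piv[ado,adw,adx,aow,aox,awx,dhi,dho,dhw,dhx,dij,dio,dix,djo,djx,dkw,dkx,hiw,hkx,ijw,jko,jkx] rk=22  ker:dow,dox,dwx,hio,hix,how,hox,hwx,ijo,ijx,iox,iwx,jox,jwx,kox,kwx,owx
∂3: piv[adow,adox,adwx,aowx,dhio,dhow,dhox,dhwx,dijo,dijx,diox,djox,dkwx,ijwx,jkox] rk=15  ker:dowx,howx,ijox
b_1=(31−8)−22=1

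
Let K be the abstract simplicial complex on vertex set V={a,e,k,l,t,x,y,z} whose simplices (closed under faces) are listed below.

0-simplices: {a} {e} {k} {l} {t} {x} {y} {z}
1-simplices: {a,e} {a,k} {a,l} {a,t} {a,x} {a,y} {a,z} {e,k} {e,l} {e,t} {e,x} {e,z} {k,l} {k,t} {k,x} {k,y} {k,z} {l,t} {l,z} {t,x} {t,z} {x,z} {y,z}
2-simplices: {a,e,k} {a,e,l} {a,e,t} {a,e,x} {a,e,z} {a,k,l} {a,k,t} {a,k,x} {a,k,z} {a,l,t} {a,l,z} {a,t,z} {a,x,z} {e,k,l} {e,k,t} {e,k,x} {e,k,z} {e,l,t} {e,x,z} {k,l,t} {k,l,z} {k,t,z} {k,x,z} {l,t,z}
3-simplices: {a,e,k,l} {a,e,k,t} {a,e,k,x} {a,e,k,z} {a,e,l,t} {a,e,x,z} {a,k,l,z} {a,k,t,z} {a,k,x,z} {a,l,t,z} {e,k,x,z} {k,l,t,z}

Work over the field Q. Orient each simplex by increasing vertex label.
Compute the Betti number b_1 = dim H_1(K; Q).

n_0=8 n_1=23 n_2=24 n_3=12  [Q]
∂1: piv[ae,ak,al,at,ax,ay,az] rk=7  ker:ek,el,et,ex,ez,kl,kt,kx,ky,kz,lt,lz,tx,tz,xz,yz
∂2: piv[aek,ael,aet,aex,aez,akl,akt,akx,akz,alt,alz,atz,axz] rk=13  ker:ekl,ekt,ekx,ekz,elt,exz,klt,klz,ktz,kxz,ltz
∂3: piv[aekl,aekt,aekx,aekz,aelt,aexz,aklz,aktz,akxz,altz,kltz] rk=11  ker:ekxz
b_1=(23−7)−13=3

b_1=3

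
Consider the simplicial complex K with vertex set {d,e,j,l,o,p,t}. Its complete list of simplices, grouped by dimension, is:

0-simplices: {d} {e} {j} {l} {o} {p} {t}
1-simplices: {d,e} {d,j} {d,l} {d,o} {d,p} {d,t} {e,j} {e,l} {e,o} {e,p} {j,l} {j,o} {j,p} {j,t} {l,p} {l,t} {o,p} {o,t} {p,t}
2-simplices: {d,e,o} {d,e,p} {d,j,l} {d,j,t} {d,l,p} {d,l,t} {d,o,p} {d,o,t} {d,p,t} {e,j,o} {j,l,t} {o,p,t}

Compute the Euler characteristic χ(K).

n_0=7 n_1=19 n_2=12
χ=+7−19+12=0

χ(K)=0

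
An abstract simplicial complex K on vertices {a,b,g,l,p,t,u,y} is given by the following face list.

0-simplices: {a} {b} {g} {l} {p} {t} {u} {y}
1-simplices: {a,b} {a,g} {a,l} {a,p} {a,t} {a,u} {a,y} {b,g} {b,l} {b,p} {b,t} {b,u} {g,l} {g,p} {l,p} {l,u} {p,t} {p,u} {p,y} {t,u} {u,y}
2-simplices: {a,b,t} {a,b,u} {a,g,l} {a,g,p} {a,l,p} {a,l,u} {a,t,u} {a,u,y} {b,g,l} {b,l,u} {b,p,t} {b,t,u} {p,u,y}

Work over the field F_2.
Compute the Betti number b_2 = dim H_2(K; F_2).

n_0=8 n_1=21 n_2=13  [Z2]
∂1: piv[ab,ag,al,ap,at,au,ay] rk=7  ker:bg,bl,bp,bt,bu,gl,gp,lp,lu,pt,pu,py,tu,uy
∂2: piv[abt,abu,agl,agp,alp,alu,atu,auy,bgl,blu,bpt,puy] rk=12  ker:btu
b_2=(13−12)−0=1

b_2=1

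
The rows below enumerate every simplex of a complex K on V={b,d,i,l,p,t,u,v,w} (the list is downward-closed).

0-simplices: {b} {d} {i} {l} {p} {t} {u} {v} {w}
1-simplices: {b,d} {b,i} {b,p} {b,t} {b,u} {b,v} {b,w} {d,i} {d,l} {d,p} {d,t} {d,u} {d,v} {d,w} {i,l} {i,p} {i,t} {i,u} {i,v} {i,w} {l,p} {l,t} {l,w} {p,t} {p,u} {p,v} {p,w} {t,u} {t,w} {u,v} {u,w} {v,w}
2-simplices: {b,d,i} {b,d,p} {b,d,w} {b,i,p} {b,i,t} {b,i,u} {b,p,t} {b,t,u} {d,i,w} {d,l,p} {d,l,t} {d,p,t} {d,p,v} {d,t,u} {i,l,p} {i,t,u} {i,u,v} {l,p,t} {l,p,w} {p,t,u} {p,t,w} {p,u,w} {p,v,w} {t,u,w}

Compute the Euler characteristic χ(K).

n_0=9 n_1=32 n_2=24
χ=+9−32+24=1

χ(K)=1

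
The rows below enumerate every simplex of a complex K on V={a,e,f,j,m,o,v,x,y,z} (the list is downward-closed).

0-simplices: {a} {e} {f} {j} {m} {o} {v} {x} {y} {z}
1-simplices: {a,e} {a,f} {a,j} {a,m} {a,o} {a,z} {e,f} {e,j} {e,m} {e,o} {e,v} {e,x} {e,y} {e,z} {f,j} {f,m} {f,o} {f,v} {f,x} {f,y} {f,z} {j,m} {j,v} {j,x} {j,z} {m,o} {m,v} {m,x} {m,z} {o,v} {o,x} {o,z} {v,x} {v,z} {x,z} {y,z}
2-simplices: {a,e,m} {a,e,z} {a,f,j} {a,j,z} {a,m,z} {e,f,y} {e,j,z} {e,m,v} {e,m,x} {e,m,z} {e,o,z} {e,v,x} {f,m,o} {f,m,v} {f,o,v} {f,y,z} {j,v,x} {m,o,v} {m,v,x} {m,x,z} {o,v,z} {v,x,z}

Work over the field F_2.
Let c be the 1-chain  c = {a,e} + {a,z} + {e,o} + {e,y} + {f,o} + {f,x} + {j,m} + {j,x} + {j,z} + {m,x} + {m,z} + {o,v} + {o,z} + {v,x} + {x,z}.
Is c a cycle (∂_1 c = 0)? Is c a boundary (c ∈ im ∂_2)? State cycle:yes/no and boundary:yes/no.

cycle:no boundary:no

n_0=10 n_1=36 n_2=22  [Z2]
∂1: piv[ae,af,aj,am,ao,az,ev,ex,ey] rk=9  ker:ef,ej,em,eo,ez,fj,fm,fo,fv,fx,fy,fz,jm,jv,jx,jz,mo,mv,mx,mz,ov,ox,oz,vx,vz,xz,yz
∂2: piv[aem,aez,afj,ajz,amz,efy,ejz,emv,emx,eoz,evx,fmo,fmv,fov,fyz,jvx,mxz,ovz,vxz] rk=19  ker:emz,mov,mvx
∂1c = {e} + {j} + {m} + {x} + {y} + {z}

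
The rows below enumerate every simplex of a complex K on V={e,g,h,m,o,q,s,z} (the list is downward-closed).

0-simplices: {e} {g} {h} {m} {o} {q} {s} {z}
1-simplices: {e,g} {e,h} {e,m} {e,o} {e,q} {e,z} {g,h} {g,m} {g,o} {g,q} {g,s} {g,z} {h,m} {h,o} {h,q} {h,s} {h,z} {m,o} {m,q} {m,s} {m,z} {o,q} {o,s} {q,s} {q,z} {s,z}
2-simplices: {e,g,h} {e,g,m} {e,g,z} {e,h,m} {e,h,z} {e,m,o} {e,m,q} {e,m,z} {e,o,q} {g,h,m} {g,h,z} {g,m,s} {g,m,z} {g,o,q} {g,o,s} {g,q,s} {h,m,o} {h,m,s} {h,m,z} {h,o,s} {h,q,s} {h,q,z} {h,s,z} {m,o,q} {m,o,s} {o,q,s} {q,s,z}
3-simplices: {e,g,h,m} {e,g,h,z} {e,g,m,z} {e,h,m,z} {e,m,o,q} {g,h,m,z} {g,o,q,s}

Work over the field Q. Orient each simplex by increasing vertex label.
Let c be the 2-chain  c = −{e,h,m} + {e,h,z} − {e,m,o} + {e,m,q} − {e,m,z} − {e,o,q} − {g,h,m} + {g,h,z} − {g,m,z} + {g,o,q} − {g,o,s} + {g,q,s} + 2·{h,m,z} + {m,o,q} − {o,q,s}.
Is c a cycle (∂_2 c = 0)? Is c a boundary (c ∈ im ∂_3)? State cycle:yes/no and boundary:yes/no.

n_0=8 n_1=26 n_2=27 n_3=7  [Q]
∂1: piv[eg,eh,em,eo,eq,ez,gs] rk=7  ker:gh,gm,go,gq,gz,hm,ho,hq,hs,hz,mo,mq,ms,mz,oq,os,qs,qz,sz
∂2: piv[egh,egm,egz,ehm,ehz,emo,emq,emz,eoq,gms,goq,gos,gqs,hmo,hms,hos,hqs,hqz,hsz] rk=19  ker:ghm,ghz,gmz,hmz,moq,mos,oqs,qsz
∂3: piv[eghm,eghz,egmz,ehmz,emoq,goqs] rk=6  ker:ghmz
∂2c = 0
c vs im∂3: reduces to 0 ⇒ boundary

cycle:yes boundary:yes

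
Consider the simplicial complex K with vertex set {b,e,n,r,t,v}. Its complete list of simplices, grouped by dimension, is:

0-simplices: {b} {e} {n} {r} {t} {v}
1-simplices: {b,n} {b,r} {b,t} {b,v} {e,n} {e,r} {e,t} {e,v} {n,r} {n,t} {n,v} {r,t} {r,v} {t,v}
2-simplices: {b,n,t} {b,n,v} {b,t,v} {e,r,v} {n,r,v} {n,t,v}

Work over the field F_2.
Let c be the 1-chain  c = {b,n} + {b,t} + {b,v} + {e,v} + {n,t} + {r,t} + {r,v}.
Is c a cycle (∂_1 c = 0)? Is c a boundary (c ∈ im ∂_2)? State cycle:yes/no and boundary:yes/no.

cycle:no boundary:no

n_0=6 n_1=14 n_2=6  [Z2]
∂1: piv[bn,br,bt,bv,en] rk=5  ker:er,et,ev,nr,nt,nv,rt,rv,tv
∂2: piv[bnt,bnv,btv,erv,nrv] rk=5  ker:ntv
∂1c = {b} + {e} + {t} + {v}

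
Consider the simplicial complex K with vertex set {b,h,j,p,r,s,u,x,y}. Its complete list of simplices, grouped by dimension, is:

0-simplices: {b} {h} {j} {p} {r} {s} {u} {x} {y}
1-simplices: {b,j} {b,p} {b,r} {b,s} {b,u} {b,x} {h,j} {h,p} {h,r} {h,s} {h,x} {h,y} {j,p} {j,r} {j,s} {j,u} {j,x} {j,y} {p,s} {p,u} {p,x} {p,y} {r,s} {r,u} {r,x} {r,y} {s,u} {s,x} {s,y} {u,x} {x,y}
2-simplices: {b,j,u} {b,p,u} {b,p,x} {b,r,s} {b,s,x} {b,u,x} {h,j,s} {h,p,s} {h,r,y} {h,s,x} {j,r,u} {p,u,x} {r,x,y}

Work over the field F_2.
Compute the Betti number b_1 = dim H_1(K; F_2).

n_0=9 n_1=31 n_2=13  [Z2]
∂1: piv[bj,bp,br,bs,bu,bx,hj,hy] rk=8  ker:hp,hr,hs,hx,jp,jr,js,ju,jx,jy,ps,pu,px,py,rs,ru,rx,ry,su,sx,sy,ux,xy
∂2: piv[bju,bpu,bpx,brs,bsx,bux,hjs,hps,hry,hsx,jru,rxy] rk=12  ker:pux
b_1=(31−8)−12=11

b_1=11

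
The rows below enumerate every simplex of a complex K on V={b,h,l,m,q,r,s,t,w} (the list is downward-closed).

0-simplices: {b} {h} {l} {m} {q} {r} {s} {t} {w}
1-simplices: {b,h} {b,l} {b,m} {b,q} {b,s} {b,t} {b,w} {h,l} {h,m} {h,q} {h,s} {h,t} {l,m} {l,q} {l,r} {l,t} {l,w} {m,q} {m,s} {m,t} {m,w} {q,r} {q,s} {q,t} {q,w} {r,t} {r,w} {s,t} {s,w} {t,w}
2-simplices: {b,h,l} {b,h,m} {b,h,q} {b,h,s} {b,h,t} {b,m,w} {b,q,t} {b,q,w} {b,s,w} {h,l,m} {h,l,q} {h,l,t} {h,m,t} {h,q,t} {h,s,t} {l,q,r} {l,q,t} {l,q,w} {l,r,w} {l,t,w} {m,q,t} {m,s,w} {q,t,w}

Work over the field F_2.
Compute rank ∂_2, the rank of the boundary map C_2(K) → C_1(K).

n_0=9 n_1=30 n_2=23  [Z2]
∂1: piv[bh,bl,bm,bq,bs,bt,bw,lr] rk=8  ker:hl,hm,hq,hs,ht,lm,lq,lt,lw,mq,ms,mt,mw,qr,qs,qt,qw,rt,rw,st,sw,tw
∂2: piv[bhl,bhm,bhq,bhs,bht,bmw,bqt,bqw,bsw,hlm,hlq,hlt,hmt,hst,lqr,lqw,lrw,ltw,mqt,msw] rk=20  ker:hqt,lqt,qtw
rk∂_2=20

rank∂_2=20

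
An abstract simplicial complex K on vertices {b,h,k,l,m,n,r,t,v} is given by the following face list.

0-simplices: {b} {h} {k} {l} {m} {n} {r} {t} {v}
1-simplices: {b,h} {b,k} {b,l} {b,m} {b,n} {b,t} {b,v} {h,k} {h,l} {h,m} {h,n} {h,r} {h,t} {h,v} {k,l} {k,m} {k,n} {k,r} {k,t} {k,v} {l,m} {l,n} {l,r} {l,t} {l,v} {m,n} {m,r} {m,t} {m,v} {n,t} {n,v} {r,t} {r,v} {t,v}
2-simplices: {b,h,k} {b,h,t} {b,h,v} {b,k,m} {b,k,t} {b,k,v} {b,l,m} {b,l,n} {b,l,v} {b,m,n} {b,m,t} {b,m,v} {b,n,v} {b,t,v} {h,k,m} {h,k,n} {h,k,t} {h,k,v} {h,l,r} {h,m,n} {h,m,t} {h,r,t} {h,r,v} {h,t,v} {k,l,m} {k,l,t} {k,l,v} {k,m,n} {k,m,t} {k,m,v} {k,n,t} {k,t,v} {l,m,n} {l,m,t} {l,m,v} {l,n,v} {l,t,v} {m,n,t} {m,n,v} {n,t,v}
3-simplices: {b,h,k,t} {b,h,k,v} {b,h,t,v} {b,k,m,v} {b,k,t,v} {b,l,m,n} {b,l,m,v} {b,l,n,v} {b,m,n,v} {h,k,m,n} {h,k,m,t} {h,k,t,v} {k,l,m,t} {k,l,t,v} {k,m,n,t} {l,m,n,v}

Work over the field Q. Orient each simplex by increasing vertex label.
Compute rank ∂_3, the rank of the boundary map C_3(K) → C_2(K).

rank∂_3=14

n_0=9 n_1=34 n_2=40 n_3=16  [Q]
∂1: piv[bh,bk,bl,bm,bn,bt,bv,hr] rk=8  ker:hk,hl,hm,hn,ht,hv,kl,km,kn,kr,kt,kv,lm,ln,lr,lt,lv,mn,mr,mt,mv,nt,nv,rt,rv,tv
∂2: piv[bhk,bht,bhv,bkm,bkt,bkv,blm,bln,blv,bmn,bmt,bmv,bnv,btv,hkm,hkn,hlr,hmn,hrt,hrv,klm,klt,knt] rk=23  ker:hkt,hkv,hmt,htv,klv,kmn,kmt,kmv,ktv,lmn,lmt,lmv,lnv,ltv,mnt,mnv,ntv
∂3: piv[bhkt,bhkv,bhtv,bkmv,bktv,blmn,blmv,blnv,bmnv,hkmn,hkmt,klmt,kltv,kmnt] rk=14  ker:hktv,lmnv
rk∂_3=14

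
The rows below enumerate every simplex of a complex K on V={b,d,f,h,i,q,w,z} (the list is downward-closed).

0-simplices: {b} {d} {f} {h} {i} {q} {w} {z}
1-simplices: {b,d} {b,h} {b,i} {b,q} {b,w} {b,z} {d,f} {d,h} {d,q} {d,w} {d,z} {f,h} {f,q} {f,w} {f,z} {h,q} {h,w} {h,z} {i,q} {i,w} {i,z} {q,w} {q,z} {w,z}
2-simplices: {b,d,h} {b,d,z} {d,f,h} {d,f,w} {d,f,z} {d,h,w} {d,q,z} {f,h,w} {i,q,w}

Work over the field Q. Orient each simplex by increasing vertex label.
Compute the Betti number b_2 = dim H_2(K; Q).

b_2=1

n_0=8 n_1=24 n_2=9  [Q]
∂1: piv[bd,bh,bi,bq,bw,bz,df] rk=7  ker:dh,dq,dw,dz,fh,fq,fw,fz,hq,hw,hz,iq,iw,iz,qw,qz,wz
∂2: piv[bdh,bdz,dfh,dfw,dfz,dhw,dqz,iqw] rk=8  ker:fhw
b_2=(9−8)−0=1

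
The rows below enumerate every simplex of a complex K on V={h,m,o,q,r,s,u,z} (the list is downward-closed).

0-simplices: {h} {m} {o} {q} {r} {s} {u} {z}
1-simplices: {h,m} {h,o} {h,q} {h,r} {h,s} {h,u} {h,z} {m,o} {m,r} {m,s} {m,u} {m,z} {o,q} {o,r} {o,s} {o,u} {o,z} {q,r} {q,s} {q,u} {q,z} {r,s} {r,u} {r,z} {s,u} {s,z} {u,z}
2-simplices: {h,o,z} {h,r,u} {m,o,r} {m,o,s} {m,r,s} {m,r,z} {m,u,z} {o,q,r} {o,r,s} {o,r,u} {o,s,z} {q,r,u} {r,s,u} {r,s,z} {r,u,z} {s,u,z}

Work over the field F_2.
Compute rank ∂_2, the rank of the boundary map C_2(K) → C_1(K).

rank∂_2=14

n_0=8 n_1=27 n_2=16  [Z2]
∂1: piv[hm,ho,hq,hr,hs,hu,hz] rk=7  ker:mo,mr,ms,mu,mz,oq,or,os,ou,oz,qr,qs,qu,qz,rs,ru,rz,su,sz,uz
∂2: piv[hoz,hru,mor,mos,mrs,mrz,muz,oqr,oru,osz,qru,rsu,rsz,ruz] rk=14  ker:ors,suz
rk∂_2=14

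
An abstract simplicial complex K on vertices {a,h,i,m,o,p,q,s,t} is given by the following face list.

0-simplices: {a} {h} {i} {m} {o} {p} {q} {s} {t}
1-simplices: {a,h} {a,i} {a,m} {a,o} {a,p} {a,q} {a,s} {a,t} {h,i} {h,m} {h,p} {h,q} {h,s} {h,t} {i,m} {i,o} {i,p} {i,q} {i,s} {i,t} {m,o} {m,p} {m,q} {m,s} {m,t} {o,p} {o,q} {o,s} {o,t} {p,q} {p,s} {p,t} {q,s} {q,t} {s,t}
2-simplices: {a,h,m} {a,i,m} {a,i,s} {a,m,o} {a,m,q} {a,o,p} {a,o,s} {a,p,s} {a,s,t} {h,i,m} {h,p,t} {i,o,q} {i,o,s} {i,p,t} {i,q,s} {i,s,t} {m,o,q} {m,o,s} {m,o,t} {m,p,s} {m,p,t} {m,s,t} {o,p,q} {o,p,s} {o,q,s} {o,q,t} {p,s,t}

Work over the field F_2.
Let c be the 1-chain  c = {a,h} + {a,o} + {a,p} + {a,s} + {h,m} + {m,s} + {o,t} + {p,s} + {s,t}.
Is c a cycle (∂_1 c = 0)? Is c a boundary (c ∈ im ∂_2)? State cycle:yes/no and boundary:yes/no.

cycle:yes boundary:yes

n_0=9 n_1=35 n_2=27  [Z2]
∂1: piv[ah,ai,am,ao,ap,aq,as,at] rk=8  ker:hi,hm,hp,hq,hs,ht,im,io,ip,iq,is,it,mo,mp,mq,ms,mt,op,oq,os,ot,pq,ps,pt,qs,qt,st
∂2: piv[ahm,aim,ais,amo,amq,aop,aos,aps,ast,him,hpt,ioq,ios,ipt,iqs,ist,moq,mos,mot,mps,mpt,mst,opq,oqt] rk=24  ker:ops,oqs,pst
∂1c = 0
c vs im∂2: reduces to 0 ⇒ boundary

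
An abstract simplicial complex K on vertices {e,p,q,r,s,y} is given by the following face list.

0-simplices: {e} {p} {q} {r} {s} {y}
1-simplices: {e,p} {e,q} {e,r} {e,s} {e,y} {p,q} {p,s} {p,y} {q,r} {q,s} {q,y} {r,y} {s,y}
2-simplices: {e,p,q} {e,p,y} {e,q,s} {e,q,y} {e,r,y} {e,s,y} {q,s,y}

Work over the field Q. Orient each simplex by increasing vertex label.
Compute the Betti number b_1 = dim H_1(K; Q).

n_0=6 n_1=13 n_2=7  [Q]
∂1: piv[ep,eq,er,es,ey] rk=5  ker:pq,ps,py,qr,qs,qy,ry,sy
∂2: piv[epq,epy,eqs,eqy,ery,esy] rk=6  ker:qsy
b_1=(13−5)−6=2

b_1=2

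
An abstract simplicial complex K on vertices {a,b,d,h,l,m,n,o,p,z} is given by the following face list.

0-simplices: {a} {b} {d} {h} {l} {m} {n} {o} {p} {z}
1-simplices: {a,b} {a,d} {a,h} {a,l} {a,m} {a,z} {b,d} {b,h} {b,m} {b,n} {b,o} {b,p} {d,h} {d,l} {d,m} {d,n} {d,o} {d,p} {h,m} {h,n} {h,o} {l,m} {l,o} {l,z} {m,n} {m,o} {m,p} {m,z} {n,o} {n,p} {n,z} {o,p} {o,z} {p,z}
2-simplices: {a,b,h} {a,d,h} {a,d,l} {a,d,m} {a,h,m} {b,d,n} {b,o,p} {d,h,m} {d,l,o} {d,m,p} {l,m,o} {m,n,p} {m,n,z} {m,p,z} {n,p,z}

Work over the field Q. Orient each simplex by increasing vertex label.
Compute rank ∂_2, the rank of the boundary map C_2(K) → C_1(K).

n_0=10 n_1=34 n_2=15  [Q]
∂1: piv[ab,ad,ah,al,am,az,bn,bo,bp] rk=9  ker:bd,bh,bm,dh,dl,dm,dn,do,dp,hm,hn,ho,lm,lo,lz,mn,mo,mp,mz,no,np,nz,op,oz,pz
∂2: piv[abh,adh,adl,adm,ahm,bdn,bop,dlo,dmp,lmo,mnp,mnz,mpz] rk=13  ker:dhm,npz
rk∂_2=13

rank∂_2=13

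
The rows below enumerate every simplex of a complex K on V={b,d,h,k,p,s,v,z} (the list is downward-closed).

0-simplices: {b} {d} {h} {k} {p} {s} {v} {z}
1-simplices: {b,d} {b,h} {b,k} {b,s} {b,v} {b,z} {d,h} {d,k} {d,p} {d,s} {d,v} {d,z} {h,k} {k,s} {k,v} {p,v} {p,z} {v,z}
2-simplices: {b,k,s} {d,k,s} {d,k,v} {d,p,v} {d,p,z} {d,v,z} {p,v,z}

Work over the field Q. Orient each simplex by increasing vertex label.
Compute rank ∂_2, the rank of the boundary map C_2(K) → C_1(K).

rank∂_2=6

n_0=8 n_1=18 n_2=7  [Q]
∂1: piv[bd,bh,bk,bs,bv,bz,dp] rk=7  ker:dh,dk,ds,dv,dz,hk,ks,kv,pv,pz,vz
∂2: piv[bks,dks,dkv,dpv,dpz,dvz] rk=6  ker:pvz
rk∂_2=6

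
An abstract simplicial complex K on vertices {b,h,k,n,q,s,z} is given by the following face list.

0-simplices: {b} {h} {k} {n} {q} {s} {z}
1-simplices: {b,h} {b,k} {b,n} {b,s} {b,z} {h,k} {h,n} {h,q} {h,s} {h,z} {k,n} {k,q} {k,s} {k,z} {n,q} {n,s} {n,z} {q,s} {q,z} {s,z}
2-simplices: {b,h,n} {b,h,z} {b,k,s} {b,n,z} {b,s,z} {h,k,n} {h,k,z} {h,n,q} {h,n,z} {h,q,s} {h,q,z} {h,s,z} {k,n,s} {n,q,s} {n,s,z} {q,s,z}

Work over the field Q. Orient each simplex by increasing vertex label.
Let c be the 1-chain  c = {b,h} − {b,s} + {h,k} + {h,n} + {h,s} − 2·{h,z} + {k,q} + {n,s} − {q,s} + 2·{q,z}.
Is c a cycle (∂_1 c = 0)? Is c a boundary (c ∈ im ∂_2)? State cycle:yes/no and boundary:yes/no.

n_0=7 n_1=20 n_2=16  [Q]
∂1: piv[bh,bk,bn,bs,bz,hq] rk=6  ker:hk,hn,hs,hz,kn,kq,ks,kz,nq,ns,nz,qs,qz,sz
∂2: piv[bhn,bhz,bks,bnz,bsz,hkn,hkz,hnq,hqs,hqz,hsz,kns,nqs] rk=13  ker:hnz,nsz,qsz
∂1c = 0
c vs im∂2: residual ≠ 0 ⇒ not boundary

cycle:yes boundary:no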